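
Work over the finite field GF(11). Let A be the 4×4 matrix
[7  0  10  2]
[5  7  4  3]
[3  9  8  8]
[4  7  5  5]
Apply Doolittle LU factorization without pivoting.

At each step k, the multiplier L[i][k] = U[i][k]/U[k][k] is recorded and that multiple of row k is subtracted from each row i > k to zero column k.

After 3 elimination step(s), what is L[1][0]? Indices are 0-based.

Step 1: pivot at (0,0) is 7.
  row1 ← row1 − (7)·row0  ⇒  L[1][0]=7, U row1=(0, 7, 0, 0)
  row2 ← row2 − (2)·row0  ⇒  L[2][0]=2, U row2=(0, 9, 10, 4)
  row3 ← row3 − (10)·row0  ⇒  L[3][0]=10, U row3=(0, 7, 4, 7)
Step 2: pivot at (1,1) is 7.
  row2 ← row2 − (6)·row1  ⇒  L[2][1]=6, U row2=(0, 0, 10, 4)
  row3 ← row3 − (1)·row1  ⇒  L[3][1]=1, U row3=(0, 0, 4, 7)
Step 3: pivot at (2,2) is 10.
  row3 ← row3 − (7)·row2  ⇒  L[3][2]=7, U row3=(0, 0, 0, 1)

L[1][0] = 7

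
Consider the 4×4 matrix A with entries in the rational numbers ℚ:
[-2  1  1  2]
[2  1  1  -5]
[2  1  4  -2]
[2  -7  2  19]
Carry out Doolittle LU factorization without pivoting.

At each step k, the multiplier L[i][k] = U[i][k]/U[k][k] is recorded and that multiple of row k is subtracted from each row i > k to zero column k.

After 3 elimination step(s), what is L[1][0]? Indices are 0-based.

L[1][0] = -1

Step 1: pivot at (0,0) is -2.
  row1 ← row1 − (-1)·row0  ⇒  L[1][0]=-1, U row1=(0, 2, 2, -3)
  row2 ← row2 − (-1)·row0  ⇒  L[2][0]=-1, U row2=(0, 2, 5, 0)
  row3 ← row3 − (-1)·row0  ⇒  L[3][0]=-1, U row3=(0, -6, 3, 21)
Step 2: pivot at (1,1) is 2.
  row2 ← row2 − (1)·row1  ⇒  L[2][1]=1, U row2=(0, 0, 3, 3)
  row3 ← row3 − (-3)·row1  ⇒  L[3][1]=-3, U row3=(0, 0, 9, 12)
Step 3: pivot at (2,2) is 3.
  row3 ← row3 − (3)·row2  ⇒  L[3][2]=3, U row3=(0, 0, 0, 3)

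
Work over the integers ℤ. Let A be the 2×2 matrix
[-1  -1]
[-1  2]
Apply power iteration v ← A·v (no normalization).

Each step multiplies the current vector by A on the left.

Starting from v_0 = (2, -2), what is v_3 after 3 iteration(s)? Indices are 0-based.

v_0 = (2, -2).
v_1 = A·v_0 = (0, -6).
v_2 = A·v_1 = (6, -12).
v_3 = A·v_2 = (6, -30).

v_3 = (6, -30)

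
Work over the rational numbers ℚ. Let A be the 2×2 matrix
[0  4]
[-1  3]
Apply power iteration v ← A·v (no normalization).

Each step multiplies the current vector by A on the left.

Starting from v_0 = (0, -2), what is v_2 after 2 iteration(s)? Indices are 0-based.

v_0 = (0, -2).
v_1 = A·v_0 = (-8, -6).
v_2 = A·v_1 = (-24, -10).

v_2 = (-24, -10)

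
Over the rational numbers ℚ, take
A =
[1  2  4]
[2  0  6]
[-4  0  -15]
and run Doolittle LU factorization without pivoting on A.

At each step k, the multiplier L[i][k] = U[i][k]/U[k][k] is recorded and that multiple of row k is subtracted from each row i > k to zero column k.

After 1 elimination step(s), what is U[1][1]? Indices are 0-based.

Step 1: pivot at (0,0) is 1.
  row1 ← row1 − (2)·row0  ⇒  L[1][0]=2, U row1=(0, -4, -2)
  row2 ← row2 − (-4)·row0  ⇒  L[2][0]=-4, U row2=(0, 8, 1)

U[1][1] = -4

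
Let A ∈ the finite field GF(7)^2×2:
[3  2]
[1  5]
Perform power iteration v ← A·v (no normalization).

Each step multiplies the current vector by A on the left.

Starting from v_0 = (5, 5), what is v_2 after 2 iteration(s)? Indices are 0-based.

v_0 = (5, 5).
v_1 = A·v_0 = (4, 2).
v_2 = A·v_1 = (2, 0).

v_2 = (2, 0)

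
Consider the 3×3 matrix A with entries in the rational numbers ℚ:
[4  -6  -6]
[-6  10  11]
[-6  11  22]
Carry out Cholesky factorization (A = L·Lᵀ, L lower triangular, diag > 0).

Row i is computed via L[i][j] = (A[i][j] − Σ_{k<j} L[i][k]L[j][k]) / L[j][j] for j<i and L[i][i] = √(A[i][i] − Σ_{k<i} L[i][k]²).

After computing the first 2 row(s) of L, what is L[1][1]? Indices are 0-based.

Step 1: L[0][0] = √(4) = 2.
  L[1][0] = (-6) / L[0][0] = -3.
Step 2: L[1][1] = √(1) = 1.

L[1][1] = 1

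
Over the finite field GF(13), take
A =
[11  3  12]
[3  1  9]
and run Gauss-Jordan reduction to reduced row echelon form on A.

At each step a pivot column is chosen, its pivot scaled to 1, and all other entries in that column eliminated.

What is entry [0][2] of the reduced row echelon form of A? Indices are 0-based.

M[0][2] = 12

pivot(0,0)=11: scale R0 → (1, 5, 7)
  clear (1,0): R1 −= (3)R0 → (0, 12, 1)
pivot(1,1)=12: scale R1 → (0, 1, 12)
  clear (0,1): R0 −= (5)R1 → (1, 0, 12)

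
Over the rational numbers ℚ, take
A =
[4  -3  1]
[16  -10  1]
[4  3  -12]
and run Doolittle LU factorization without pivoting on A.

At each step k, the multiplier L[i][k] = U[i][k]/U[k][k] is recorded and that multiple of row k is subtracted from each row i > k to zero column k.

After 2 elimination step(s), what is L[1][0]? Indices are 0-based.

L[1][0] = 4

Step 1: pivot at (0,0) is 4.
  row1 ← row1 − (4)·row0  ⇒  L[1][0]=4, U row1=(0, 2, -3)
  row2 ← row2 − (1)·row0  ⇒  L[2][0]=1, U row2=(0, 6, -13)
Step 2: pivot at (1,1) is 2.
  row2 ← row2 − (3)·row1  ⇒  L[2][1]=3, U row2=(0, 0, -4)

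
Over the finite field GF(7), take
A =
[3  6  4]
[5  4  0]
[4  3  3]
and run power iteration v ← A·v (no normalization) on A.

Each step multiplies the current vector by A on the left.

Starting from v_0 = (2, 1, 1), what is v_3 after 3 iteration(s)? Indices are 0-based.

v_0 = (2, 1, 1).
v_1 = A·v_0 = (2, 0, 0).
v_2 = A·v_1 = (6, 3, 1).
v_3 = A·v_2 = (5, 0, 1).

v_3 = (5, 0, 1)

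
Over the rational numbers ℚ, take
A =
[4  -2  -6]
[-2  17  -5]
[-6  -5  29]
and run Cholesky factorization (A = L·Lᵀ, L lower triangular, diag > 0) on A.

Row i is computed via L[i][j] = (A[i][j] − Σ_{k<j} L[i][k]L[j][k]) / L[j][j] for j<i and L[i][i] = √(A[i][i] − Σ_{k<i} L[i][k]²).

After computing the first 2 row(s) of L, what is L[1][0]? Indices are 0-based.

L[1][0] = -1

Step 1: L[0][0] = √(4) = 2.
  L[1][0] = (-2) / L[0][0] = -1.
Step 2: L[1][1] = √(16) = 4.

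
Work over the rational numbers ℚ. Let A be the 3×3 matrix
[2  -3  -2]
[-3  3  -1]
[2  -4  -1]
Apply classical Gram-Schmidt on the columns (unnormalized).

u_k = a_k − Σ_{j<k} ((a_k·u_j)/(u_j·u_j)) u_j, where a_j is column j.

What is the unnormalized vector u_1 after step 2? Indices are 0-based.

Step 1: u_0 = a_0 = (2, -3, 2).
Step 2: u_1 = a_1 − (-23/17)·u_0 = (-5/17, -18/17, -22/17).

u_1 = (-5/17, -18/17, -22/17)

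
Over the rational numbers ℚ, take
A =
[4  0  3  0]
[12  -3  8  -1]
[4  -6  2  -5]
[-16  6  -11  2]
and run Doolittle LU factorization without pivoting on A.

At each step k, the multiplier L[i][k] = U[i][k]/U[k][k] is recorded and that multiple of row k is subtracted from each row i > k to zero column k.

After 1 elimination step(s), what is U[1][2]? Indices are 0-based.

U[1][2] = -1

k=0: U[0][0]=4
  eliminate (1,0): mult=3, new row 1: (0, -3, -1, -1); set L[1][0]=3
  eliminate (2,0): mult=1, new row 2: (0, -6, -1, -5); set L[2][0]=1
  eliminate (3,0): mult=-4, new row 3: (0, 6, 1, 2); set L[3][0]=-4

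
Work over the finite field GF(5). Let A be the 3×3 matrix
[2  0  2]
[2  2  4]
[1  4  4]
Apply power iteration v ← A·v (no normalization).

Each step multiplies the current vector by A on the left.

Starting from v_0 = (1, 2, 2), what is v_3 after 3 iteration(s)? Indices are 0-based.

v_0 = (1, 2, 2).
v_1 = A·v_0 = (1, 4, 2).
v_2 = A·v_1 = (1, 3, 0).
v_3 = A·v_2 = (2, 3, 3).

v_3 = (2, 3, 3)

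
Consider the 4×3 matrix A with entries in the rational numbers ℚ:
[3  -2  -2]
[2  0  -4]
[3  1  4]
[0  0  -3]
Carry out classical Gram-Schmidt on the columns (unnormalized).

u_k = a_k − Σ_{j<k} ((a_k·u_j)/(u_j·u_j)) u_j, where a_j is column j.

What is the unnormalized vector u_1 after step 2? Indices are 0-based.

u_1 = (-35/22, 3/11, 31/22, 0)

Step 1: u_0 = a_0 = (3, 2, 3, 0).
Step 2: u_1 = a_1 − (-3/22)·u_0 = (-35/22, 3/11, 31/22, 0).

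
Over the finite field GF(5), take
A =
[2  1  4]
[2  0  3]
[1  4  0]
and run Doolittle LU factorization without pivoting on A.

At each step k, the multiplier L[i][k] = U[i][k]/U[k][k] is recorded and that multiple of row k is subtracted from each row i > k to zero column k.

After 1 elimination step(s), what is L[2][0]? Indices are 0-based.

L[2][0] = 3

k=0: U[0][0]=2
  eliminate (1,0): mult=1, new row 1: (0, 4, 4); set L[1][0]=1
  eliminate (2,0): mult=3, new row 2: (0, 1, 3); set L[2][0]=3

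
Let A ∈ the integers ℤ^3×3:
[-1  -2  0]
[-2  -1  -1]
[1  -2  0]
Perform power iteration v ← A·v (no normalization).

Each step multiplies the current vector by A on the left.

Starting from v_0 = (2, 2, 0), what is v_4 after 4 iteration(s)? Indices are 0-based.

v_4 = (182, 200, 66)

v_0 = (2, 2, 0).
v_1 = A·v_0 = (-6, -6, -2).
v_2 = A·v_1 = (18, 20, 6).
v_3 = A·v_2 = (-58, -62, -22).
v_4 = A·v_3 = (182, 200, 66).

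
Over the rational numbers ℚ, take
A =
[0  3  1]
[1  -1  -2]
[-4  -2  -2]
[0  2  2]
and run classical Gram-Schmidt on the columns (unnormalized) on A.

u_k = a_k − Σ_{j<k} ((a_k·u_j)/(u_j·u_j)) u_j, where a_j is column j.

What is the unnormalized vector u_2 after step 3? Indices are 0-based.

u_2 = (-280/257, -352/257, -88/257, 156/257)

Step 1: u_0 = a_0 = (0, 1, -4, 0).
Step 2: u_1 = a_1 − (7/17)·u_0 = (3, -24/17, -6/17, 2).
Step 3: u_2 = a_2 − (6/17)·u_0 − (179/257)·u_1 = (-280/257, -352/257, -88/257, 156/257).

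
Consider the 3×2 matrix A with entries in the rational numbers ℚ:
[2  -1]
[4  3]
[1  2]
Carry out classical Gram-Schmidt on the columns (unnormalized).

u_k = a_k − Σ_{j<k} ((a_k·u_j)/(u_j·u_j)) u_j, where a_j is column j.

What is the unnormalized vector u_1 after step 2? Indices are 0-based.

Step 1: u_0 = a_0 = (2, 4, 1).
Step 2: u_1 = a_1 − (4/7)·u_0 = (-15/7, 5/7, 10/7).

u_1 = (-15/7, 5/7, 10/7)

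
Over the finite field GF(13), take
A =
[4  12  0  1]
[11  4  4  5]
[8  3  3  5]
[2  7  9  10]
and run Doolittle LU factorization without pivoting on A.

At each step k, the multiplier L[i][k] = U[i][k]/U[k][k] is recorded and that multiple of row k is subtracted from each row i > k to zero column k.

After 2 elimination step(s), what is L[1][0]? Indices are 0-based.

Step 1: pivot at (0,0) is 4.
  row1 ← row1 − (6)·row0  ⇒  L[1][0]=6, U row1=(0, 10, 4, 12)
  row2 ← row2 − (2)·row0  ⇒  L[2][0]=2, U row2=(0, 5, 3, 3)
  row3 ← row3 − (7)·row0  ⇒  L[3][0]=7, U row3=(0, 1, 9, 3)
Step 2: pivot at (1,1) is 10.
  row2 ← row2 − (7)·row1  ⇒  L[2][1]=7, U row2=(0, 0, 1, 10)
  row3 ← row3 − (4)·row1  ⇒  L[3][1]=4, U row3=(0, 0, 6, 7)

L[1][0] = 6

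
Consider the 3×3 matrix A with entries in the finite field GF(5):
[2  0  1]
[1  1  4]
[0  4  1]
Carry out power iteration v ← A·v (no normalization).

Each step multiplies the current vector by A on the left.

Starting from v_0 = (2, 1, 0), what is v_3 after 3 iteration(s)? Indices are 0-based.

v_0 = (2, 1, 0).
v_1 = A·v_0 = (4, 3, 4).
v_2 = A·v_1 = (2, 3, 1).
v_3 = A·v_2 = (0, 4, 3).

v_3 = (0, 4, 3)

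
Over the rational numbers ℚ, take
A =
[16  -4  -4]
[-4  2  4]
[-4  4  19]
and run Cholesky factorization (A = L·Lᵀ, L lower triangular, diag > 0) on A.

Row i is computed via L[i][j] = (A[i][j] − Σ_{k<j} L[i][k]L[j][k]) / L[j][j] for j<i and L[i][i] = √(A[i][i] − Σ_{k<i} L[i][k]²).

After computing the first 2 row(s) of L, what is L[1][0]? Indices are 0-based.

L[1][0] = -1

Step 1: L[0][0] = √(16) = 4.
  L[1][0] = (-4) / L[0][0] = -1.
Step 2: L[1][1] = √(1) = 1.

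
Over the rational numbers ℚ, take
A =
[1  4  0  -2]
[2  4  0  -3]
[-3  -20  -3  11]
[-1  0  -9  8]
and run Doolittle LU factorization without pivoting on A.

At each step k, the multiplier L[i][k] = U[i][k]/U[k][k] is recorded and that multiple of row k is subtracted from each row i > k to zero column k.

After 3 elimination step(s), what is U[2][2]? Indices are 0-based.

k=0: U[0][0]=1
  eliminate (1,0): mult=2, new row 1: (0, -4, 0, 1); set L[1][0]=2
  eliminate (2,0): mult=-3, new row 2: (0, -8, -3, 5); set L[2][0]=-3
  eliminate (3,0): mult=-1, new row 3: (0, 4, -9, 6); set L[3][0]=-1
k=1: U[1][1]=-4
  eliminate (2,1): mult=2, new row 2: (0, 0, -3, 3); set L[2][1]=2
  eliminate (3,1): mult=-1, new row 3: (0, 0, -9, 7); set L[3][1]=-1
k=2: U[2][2]=-3
  eliminate (3,2): mult=3, new row 3: (0, 0, 0, -2); set L[3][2]=3

U[2][2] = -3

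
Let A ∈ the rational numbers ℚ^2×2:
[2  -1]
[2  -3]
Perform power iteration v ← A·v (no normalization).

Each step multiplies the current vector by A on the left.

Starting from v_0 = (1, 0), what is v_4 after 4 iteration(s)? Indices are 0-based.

v_4 = (2, -18)

v_0 = (1, 0).
v_1 = A·v_0 = (2, 2).
v_2 = A·v_1 = (2, -2).
v_3 = A·v_2 = (6, 10).
v_4 = A·v_3 = (2, -18).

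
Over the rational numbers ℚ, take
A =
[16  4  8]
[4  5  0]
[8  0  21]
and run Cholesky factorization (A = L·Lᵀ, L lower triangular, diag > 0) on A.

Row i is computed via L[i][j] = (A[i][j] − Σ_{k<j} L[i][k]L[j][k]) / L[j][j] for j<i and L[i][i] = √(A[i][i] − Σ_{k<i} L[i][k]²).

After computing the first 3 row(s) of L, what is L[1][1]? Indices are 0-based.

Step 1: L[0][0] = √(16) = 4.
  L[1][0] = (4) / L[0][0] = 1.
Step 2: L[1][1] = √(4) = 2.
  L[2][0] = (8) / L[0][0] = 2.
  L[2][1] = (-2) / L[1][1] = -1.
Step 3: L[2][2] = √(16) = 4.

L[1][1] = 2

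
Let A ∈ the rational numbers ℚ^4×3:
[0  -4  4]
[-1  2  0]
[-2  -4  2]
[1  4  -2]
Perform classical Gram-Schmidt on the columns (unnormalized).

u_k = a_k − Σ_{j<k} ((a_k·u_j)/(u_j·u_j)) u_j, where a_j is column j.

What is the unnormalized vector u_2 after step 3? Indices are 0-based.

u_2 = (80/53, 68/53, -22/53, 24/53)

Step 1: u_0 = a_0 = (0, -1, -2, 1).
Step 2: u_1 = a_1 − (5/3)·u_0 = (-4, 11/3, -2/3, 7/3).
Step 3: u_2 = a_2 − (-1)·u_0 − (-33/53)·u_1 = (80/53, 68/53, -22/53, 24/53).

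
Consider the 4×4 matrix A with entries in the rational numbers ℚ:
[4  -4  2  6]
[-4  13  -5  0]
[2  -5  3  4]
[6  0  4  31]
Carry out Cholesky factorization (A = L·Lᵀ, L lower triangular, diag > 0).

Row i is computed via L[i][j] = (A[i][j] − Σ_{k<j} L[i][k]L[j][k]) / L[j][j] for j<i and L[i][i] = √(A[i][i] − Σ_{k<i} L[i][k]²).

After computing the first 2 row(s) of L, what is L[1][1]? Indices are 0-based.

Step 1: L[0][0] = √(4) = 2.
  L[1][0] = (-4) / L[0][0] = -2.
Step 2: L[1][1] = √(9) = 3.

L[1][1] = 3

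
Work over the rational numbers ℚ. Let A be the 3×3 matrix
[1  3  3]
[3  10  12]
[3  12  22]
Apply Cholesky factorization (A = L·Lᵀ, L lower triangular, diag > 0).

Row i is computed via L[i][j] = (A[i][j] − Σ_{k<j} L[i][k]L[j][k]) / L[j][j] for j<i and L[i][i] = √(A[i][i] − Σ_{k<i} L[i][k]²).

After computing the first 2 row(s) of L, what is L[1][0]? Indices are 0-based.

Step 1: L[0][0] = √(1) = 1.
  L[1][0] = (3) / L[0][0] = 3.
Step 2: L[1][1] = √(1) = 1.

L[1][0] = 3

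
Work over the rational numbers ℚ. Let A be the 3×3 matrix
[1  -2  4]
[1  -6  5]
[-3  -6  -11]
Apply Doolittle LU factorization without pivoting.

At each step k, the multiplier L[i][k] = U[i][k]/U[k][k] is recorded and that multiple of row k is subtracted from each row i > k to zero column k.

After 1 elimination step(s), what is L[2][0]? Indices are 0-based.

L[2][0] = -3

[col 0] pivot 1
  R1 -= 1*R0 → (0, -4, 1)  (L[1][0] := 1)
  R2 -= -3*R0 → (0, -12, 1)  (L[2][0] := -3)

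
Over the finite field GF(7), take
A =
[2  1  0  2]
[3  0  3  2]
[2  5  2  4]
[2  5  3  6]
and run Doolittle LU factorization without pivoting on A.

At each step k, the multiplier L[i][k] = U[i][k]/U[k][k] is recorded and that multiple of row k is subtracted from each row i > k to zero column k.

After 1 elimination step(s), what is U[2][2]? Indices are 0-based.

U[2][2] = 2

[col 0] pivot 2
  R1 -= 5*R0 → (0, 2, 3, 6)  (L[1][0] := 5)
  R2 -= 1*R0 → (0, 4, 2, 2)  (L[2][0] := 1)
  R3 -= 1*R0 → (0, 4, 3, 4)  (L[3][0] := 1)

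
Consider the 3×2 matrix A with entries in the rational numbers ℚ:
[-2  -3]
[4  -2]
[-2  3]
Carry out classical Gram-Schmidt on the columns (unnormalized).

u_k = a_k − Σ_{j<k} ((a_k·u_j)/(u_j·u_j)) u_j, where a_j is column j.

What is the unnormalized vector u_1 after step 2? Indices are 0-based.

Step 1: u_0 = a_0 = (-2, 4, -2).
Step 2: u_1 = a_1 − (-1/3)·u_0 = (-11/3, -2/3, 7/3).

u_1 = (-11/3, -2/3, 7/3)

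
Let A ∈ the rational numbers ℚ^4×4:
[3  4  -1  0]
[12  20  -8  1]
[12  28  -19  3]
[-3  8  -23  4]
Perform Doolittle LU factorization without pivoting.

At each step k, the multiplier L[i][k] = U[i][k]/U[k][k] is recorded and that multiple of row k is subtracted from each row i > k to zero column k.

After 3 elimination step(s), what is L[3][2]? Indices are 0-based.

k=0: U[0][0]=3
  eliminate (1,0): mult=4, new row 1: (0, 4, -4, 1); set L[1][0]=4
  eliminate (2,0): mult=4, new row 2: (0, 12, -15, 3); set L[2][0]=4
  eliminate (3,0): mult=-1, new row 3: (0, 12, -24, 4); set L[3][0]=-1
k=1: U[1][1]=4
  eliminate (2,1): mult=3, new row 2: (0, 0, -3, 0); set L[2][1]=3
  eliminate (3,1): mult=3, new row 3: (0, 0, -12, 1); set L[3][1]=3
k=2: U[2][2]=-3
  eliminate (3,2): mult=4, new row 3: (0, 0, 0, 1); set L[3][2]=4

L[3][2] = 4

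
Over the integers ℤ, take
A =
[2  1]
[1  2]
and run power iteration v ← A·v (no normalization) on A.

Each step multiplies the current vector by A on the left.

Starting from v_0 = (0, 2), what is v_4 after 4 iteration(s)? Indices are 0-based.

v_0 = (0, 2).
v_1 = A·v_0 = (2, 4).
v_2 = A·v_1 = (8, 10).
v_3 = A·v_2 = (26, 28).
v_4 = A·v_3 = (80, 82).

v_4 = (80, 82)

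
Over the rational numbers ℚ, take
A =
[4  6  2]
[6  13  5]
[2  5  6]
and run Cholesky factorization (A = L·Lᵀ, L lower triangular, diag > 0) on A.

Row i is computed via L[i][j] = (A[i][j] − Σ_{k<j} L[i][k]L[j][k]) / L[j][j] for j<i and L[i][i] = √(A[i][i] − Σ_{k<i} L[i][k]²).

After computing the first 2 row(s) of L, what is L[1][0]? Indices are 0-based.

Step 1: L[0][0] = √(4) = 2.
  L[1][0] = (6) / L[0][0] = 3.
Step 2: L[1][1] = √(4) = 2.

L[1][0] = 3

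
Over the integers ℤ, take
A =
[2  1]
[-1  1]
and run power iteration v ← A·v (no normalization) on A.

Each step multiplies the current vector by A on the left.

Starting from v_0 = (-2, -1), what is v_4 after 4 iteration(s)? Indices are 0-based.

v_0 = (-2, -1).
v_1 = A·v_0 = (-5, 1).
v_2 = A·v_1 = (-9, 6).
v_3 = A·v_2 = (-12, 15).
v_4 = A·v_3 = (-9, 27).

v_4 = (-9, 27)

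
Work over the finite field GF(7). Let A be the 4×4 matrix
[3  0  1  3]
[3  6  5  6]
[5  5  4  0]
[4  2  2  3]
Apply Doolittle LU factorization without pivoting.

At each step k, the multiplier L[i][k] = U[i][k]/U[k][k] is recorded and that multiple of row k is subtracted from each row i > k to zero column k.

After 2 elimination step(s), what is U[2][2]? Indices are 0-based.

U[2][2] = 6

k=0: U[0][0]=3
  eliminate (1,0): mult=1, new row 1: (0, 6, 4, 3); set L[1][0]=1
  eliminate (2,0): mult=4, new row 2: (0, 5, 0, 2); set L[2][0]=4
  eliminate (3,0): mult=6, new row 3: (0, 2, 3, 6); set L[3][0]=6
k=1: U[1][1]=6
  eliminate (2,1): mult=2, new row 2: (0, 0, 6, 3); set L[2][1]=2
  eliminate (3,1): mult=5, new row 3: (0, 0, 4, 5); set L[3][1]=5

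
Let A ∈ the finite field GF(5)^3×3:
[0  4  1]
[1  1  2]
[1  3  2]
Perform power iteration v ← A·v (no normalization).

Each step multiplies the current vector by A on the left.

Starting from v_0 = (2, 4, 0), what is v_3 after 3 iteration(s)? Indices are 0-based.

v_3 = (2, 2, 2)

v_0 = (2, 4, 0).
v_1 = A·v_0 = (1, 1, 4).
v_2 = A·v_1 = (3, 0, 2).
v_3 = A·v_2 = (2, 2, 2).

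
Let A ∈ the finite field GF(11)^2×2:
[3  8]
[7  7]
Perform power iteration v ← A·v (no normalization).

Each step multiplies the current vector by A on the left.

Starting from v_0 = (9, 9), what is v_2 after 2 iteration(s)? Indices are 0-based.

v_2 = (7, 2)

v_0 = (9, 9).
v_1 = A·v_0 = (0, 5).
v_2 = A·v_1 = (7, 2).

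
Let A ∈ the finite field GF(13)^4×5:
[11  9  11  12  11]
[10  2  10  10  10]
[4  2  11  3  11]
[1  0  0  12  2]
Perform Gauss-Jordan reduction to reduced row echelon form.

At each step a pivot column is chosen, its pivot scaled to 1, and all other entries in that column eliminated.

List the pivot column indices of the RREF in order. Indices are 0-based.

step 1: normalize row 0 (÷11) = (1, 2, 1, 7, 1)
  row 1: subtract 10×row0 = (0, 8, 0, 5, 0)
  row 2: subtract 4×row0 = (0, 7, 7, 1, 7)
  row 3: subtract 1×row0 = (0, 11, 12, 5, 1)
step 2: normalize row 1 (÷8) = (0, 1, 0, 12, 0)
  row 0: subtract 2×row1 = (1, 0, 1, 9, 1)
  row 2: subtract 7×row1 = (0, 0, 7, 8, 7)
  row 3: subtract 11×row1 = (0, 0, 12, 3, 1)
step 3: normalize row 2 (÷7) = (0, 0, 1, 3, 1)
  row 0: subtract 1×row2 = (1, 0, 0, 6, 0)
  row 3: subtract 12×row2 = (0, 0, 0, 6, 2)
step 4: normalize row 3 (÷6) = (0, 0, 0, 1, 9)
  row 0: subtract 6×row3 = (1, 0, 0, 0, 11)
  row 1: subtract 12×row3 = (0, 1, 0, 0, 9)
  row 2: subtract 3×row3 = (0, 0, 1, 0, 0)

pivot columns: 0, 1, 2, 3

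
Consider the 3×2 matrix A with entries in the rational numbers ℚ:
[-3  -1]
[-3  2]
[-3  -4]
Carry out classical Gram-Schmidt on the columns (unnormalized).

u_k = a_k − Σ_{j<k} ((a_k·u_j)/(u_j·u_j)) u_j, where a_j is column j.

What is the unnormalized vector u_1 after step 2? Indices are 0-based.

u_1 = (0, 3, -3)

Step 1: u_0 = a_0 = (-3, -3, -3).
Step 2: u_1 = a_1 − (1/3)·u_0 = (0, 3, -3).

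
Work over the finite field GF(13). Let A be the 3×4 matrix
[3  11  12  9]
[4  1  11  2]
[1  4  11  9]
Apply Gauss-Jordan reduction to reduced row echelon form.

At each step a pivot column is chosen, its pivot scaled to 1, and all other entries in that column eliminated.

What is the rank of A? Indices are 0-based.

rank = 3

[1] R0 /= 3  ⇒  (1, 8, 4, 3)
     R1 -= 4·R0  ⇒  (0, 8, 8, 3)
     R2 -= 1·R0  ⇒  (0, 9, 7, 6)
[2] R1 /= 8  ⇒  (0, 1, 1, 2)
     R0 -= 8·R1  ⇒  (1, 0, 9, 0)
     R2 -= 9·R1  ⇒  (0, 0, 11, 1)
[3] R2 /= 11  ⇒  (0, 0, 1, 6)
     R0 -= 9·R2  ⇒  (1, 0, 0, 11)
     R1 -= 1·R2  ⇒  (0, 1, 0, 9)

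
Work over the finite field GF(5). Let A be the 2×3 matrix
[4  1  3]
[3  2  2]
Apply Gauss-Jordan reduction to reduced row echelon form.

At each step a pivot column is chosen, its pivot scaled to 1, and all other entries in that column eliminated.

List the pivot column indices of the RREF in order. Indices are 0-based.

pivot columns: 0, 2

pivot(0,0)=4: scale R0 → (1, 4, 2)
  clear (1,0): R1 −= (3)R0 → (0, 0, 1)
col 1: no nonzero at/below row 1; advance.
pivot(1,2)=1: scale R1 → (0, 0, 1)
  clear (0,2): R0 −= (2)R1 → (1, 4, 0)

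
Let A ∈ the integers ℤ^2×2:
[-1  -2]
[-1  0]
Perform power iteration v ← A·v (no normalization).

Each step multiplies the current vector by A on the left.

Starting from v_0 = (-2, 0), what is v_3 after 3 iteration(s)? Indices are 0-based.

v_3 = (10, 6)

v_0 = (-2, 0).
v_1 = A·v_0 = (2, 2).
v_2 = A·v_1 = (-6, -2).
v_3 = A·v_2 = (10, 6).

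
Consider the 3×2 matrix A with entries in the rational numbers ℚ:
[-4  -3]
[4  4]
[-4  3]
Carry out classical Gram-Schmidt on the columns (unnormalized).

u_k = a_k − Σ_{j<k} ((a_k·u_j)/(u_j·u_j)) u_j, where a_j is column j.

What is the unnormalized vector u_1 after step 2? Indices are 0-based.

Step 1: u_0 = a_0 = (-4, 4, -4).
Step 2: u_1 = a_1 − (1/3)·u_0 = (-5/3, 8/3, 13/3).

u_1 = (-5/3, 8/3, 13/3)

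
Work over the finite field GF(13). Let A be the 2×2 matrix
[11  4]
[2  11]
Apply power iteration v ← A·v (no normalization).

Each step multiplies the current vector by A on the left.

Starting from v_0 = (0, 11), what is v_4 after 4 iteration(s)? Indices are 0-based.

v_4 = (1, 2)

v_0 = (0, 11).
v_1 = A·v_0 = (5, 4).
v_2 = A·v_1 = (6, 2).
v_3 = A·v_2 = (9, 8).
v_4 = A·v_3 = (1, 2).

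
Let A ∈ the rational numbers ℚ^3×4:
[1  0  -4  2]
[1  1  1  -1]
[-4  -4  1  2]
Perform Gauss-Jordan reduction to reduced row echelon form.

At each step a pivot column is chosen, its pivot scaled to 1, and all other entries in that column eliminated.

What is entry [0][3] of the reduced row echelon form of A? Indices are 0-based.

M[0][3] = 2/5

pivot(0,0)=1: scale R0 → (1, 0, -4, 2)
  clear (1,0): R1 −= (1)R0 → (0, 1, 5, -3)
  clear (2,0): R2 −= (-4)R0 → (0, -4, -15, 10)
pivot(1,1)=1: scale R1 → (0, 1, 5, -3)
  clear (2,1): R2 −= (-4)R1 → (0, 0, 5, -2)
pivot(2,2)=5: scale R2 → (0, 0, 1, -2/5)
  clear (0,2): R0 −= (-4)R2 → (1, 0, 0, 2/5)
  clear (1,2): R1 −= (5)R2 → (0, 1, 0, -1)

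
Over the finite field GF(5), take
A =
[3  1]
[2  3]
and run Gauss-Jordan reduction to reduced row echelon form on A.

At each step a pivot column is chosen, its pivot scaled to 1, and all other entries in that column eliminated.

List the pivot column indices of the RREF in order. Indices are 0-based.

pivot columns: 0, 1

[1] R0 /= 3  ⇒  (1, 2)
     R1 -= 2·R0  ⇒  (0, 4)
[2] R1 /= 4  ⇒  (0, 1)
     R0 -= 2·R1  ⇒  (1, 0)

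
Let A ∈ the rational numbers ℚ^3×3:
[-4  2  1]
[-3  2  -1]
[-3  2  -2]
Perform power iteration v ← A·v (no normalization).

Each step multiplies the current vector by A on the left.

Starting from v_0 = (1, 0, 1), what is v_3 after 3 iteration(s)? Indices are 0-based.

v_0 = (1, 0, 1).
v_1 = A·v_0 = (-3, -4, -5).
v_2 = A·v_1 = (-1, 6, 11).
v_3 = A·v_2 = (27, 4, -7).

v_3 = (27, 4, -7)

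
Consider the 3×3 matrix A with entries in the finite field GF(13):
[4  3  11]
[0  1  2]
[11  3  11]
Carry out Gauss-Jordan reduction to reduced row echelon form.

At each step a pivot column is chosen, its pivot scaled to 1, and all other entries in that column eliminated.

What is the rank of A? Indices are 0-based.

rank = 3

[1] R0 /= 4  ⇒  (1, 4, 6)
     R2 -= 11·R0  ⇒  (0, 11, 10)
[2] R1 /= 1  ⇒  (0, 1, 2)
     R0 -= 4·R1  ⇒  (1, 0, 11)
     R2 -= 11·R1  ⇒  (0, 0, 1)
[3] R2 /= 1  ⇒  (0, 0, 1)
     R0 -= 11·R2  ⇒  (1, 0, 0)
     R1 -= 2·R2  ⇒  (0, 1, 0)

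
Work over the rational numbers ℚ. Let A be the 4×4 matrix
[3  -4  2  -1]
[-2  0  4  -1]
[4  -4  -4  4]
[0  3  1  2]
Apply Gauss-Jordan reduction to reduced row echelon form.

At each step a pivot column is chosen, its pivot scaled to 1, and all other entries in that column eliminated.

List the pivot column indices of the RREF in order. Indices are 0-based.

pivot(0,0)=3: scale R0 → (1, -4/3, 2/3, -1/3)
  clear (1,0): R1 −= (-2)R0 → (0, -8/3, 16/3, -5/3)
  clear (2,0): R2 −= (4)R0 → (0, 4/3, -20/3, 16/3)
pivot(1,1)=-8/3: scale R1 → (0, 1, -2, 5/8)
  clear (0,1): R0 −= (-4/3)R1 → (1, 0, -2, 1/2)
  clear (2,1): R2 −= (4/3)R1 → (0, 0, -4, 9/2)
  clear (3,1): R3 −= (3)R1 → (0, 0, 7, 1/8)
pivot(2,2)=-4: scale R2 → (0, 0, 1, -9/8)
  clear (0,2): R0 −= (-2)R2 → (1, 0, 0, -7/4)
  clear (1,2): R1 −= (-2)R2 → (0, 1, 0, -13/8)
  clear (3,2): R3 −= (7)R2 → (0, 0, 0, 8)
pivot(3,3)=8: scale R3 → (0, 0, 0, 1)
  clear (0,3): R0 −= (-7/4)R3 → (1, 0, 0, 0)
  clear (1,3): R1 −= (-13/8)R3 → (0, 1, 0, 0)
  clear (2,3): R2 −= (-9/8)R3 → (0, 0, 1, 0)

pivot columns: 0, 1, 2, 3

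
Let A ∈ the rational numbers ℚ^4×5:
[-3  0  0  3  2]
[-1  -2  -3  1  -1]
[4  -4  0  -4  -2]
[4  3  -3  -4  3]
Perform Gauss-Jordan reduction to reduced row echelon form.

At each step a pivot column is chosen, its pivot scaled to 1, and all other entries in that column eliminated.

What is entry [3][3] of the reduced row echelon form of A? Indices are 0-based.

M[3][3] = 0

pivot(0,0)=-3: scale R0 → (1, 0, 0, -1, -2/3)
  clear (1,0): R1 −= (-1)R0 → (0, -2, -3, 0, -5/3)
  clear (2,0): R2 −= (4)R0 → (0, -4, 0, 0, 2/3)
  clear (3,0): R3 −= (4)R0 → (0, 3, -3, 0, 17/3)
pivot(1,1)=-2: scale R1 → (0, 1, 3/2, 0, 5/6)
  clear (2,1): R2 −= (-4)R1 → (0, 0, 6, 0, 4)
  clear (3,1): R3 −= (3)R1 → (0, 0, -15/2, 0, 19/6)
pivot(2,2)=6: scale R2 → (0, 0, 1, 0, 2/3)
  clear (1,2): R1 −= (3/2)R2 → (0, 1, 0, 0, -1/6)
  clear (3,2): R3 −= (-15/2)R2 → (0, 0, 0, 0, 49/6)
col 3: no nonzero at/below row 3; advance.
pivot(3,4)=49/6: scale R3 → (0, 0, 0, 0, 1)
  clear (0,4): R0 −= (-2/3)R3 → (1, 0, 0, -1, 0)
  clear (1,4): R1 −= (-1/6)R3 → (0, 1, 0, 0, 0)
  clear (2,4): R2 −= (2/3)R3 → (0, 0, 1, 0, 0)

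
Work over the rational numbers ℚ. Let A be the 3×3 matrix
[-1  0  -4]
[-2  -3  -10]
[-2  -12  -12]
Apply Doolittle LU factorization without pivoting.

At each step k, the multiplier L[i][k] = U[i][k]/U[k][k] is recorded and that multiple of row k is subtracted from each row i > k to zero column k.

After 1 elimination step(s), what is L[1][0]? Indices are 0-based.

[col 0] pivot -1
  R1 -= 2*R0 → (0, -3, -2)  (L[1][0] := 2)
  R2 -= 2*R0 → (0, -12, -4)  (L[2][0] := 2)

L[1][0] = 2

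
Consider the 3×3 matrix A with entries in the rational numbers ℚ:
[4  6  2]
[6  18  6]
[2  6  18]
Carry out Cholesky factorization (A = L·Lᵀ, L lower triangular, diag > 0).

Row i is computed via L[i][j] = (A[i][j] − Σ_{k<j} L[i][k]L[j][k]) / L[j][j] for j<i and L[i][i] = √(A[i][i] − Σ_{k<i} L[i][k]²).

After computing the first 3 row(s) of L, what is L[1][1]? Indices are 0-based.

Step 1: L[0][0] = √(4) = 2.
  L[1][0] = (6) / L[0][0] = 3.
Step 2: L[1][1] = √(9) = 3.
  L[2][0] = (2) / L[0][0] = 1.
  L[2][1] = (3) / L[1][1] = 1.
Step 3: L[2][2] = √(16) = 4.

L[1][1] = 3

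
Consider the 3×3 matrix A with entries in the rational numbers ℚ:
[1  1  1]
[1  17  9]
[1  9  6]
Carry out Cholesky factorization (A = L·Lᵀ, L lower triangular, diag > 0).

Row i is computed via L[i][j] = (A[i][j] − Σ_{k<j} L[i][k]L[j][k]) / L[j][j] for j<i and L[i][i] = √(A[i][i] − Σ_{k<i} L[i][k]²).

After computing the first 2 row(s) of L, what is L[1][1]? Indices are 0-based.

L[1][1] = 4

Step 1: L[0][0] = √(1) = 1.
  L[1][0] = (1) / L[0][0] = 1.
Step 2: L[1][1] = √(16) = 4.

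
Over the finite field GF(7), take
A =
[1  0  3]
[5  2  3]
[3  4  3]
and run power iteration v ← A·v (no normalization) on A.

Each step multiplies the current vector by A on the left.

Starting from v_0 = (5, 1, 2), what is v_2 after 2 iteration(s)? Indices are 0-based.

v_0 = (5, 1, 2).
v_1 = A·v_0 = (4, 5, 4).
v_2 = A·v_1 = (2, 0, 2).

v_2 = (2, 0, 2)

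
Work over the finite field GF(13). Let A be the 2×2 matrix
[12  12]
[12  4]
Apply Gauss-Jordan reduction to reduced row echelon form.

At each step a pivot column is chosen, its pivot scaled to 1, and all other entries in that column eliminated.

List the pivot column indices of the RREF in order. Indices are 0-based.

[1] R0 /= 12  ⇒  (1, 1)
     R1 -= 12·R0  ⇒  (0, 5)
[2] R1 /= 5  ⇒  (0, 1)
     R0 -= 1·R1  ⇒  (1, 0)

pivot columns: 0, 1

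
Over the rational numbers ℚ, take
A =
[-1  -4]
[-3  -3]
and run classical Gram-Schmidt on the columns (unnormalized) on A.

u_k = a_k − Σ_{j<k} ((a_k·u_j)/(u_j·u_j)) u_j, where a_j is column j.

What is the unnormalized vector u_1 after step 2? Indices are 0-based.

Step 1: u_0 = a_0 = (-1, -3).
Step 2: u_1 = a_1 − (13/10)·u_0 = (-27/10, 9/10).

u_1 = (-27/10, 9/10)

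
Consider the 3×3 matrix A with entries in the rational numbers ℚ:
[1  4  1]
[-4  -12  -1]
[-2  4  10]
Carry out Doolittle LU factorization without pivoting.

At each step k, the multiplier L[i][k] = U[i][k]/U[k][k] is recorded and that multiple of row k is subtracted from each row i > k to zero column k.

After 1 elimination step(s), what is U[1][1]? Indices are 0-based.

U[1][1] = 4

k=0: U[0][0]=1
  eliminate (1,0): mult=-4, new row 1: (0, 4, 3); set L[1][0]=-4
  eliminate (2,0): mult=-2, new row 2: (0, 12, 12); set L[2][0]=-2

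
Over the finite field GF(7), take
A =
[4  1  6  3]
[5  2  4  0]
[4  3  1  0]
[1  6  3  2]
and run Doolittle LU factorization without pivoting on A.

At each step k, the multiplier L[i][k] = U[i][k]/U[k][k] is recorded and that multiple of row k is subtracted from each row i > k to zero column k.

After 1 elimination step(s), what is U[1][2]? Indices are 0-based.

U[1][2] = 0

k=0: U[0][0]=4
  eliminate (1,0): mult=3, new row 1: (0, 6, 0, 5); set L[1][0]=3
  eliminate (2,0): mult=1, new row 2: (0, 2, 2, 4); set L[2][0]=1
  eliminate (3,0): mult=2, new row 3: (0, 4, 5, 3); set L[3][0]=2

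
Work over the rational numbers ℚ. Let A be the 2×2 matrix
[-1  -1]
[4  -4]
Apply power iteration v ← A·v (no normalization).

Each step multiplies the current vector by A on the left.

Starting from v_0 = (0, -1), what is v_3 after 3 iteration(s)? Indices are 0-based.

v_0 = (0, -1).
v_1 = A·v_0 = (1, 4).
v_2 = A·v_1 = (-5, -12).
v_3 = A·v_2 = (17, 28).

v_3 = (17, 28)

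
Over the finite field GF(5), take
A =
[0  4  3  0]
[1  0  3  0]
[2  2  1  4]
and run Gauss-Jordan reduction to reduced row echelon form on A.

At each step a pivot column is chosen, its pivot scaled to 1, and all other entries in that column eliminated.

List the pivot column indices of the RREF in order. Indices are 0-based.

pivot columns: 0, 1, 2

pivot(0,0): swap R0↔R1
pivot(0,0)=1: scale R0 → (1, 0, 3, 0)
  clear (2,0): R2 −= (2)R0 → (0, 2, 0, 4)
pivot(1,1)=4: scale R1 → (0, 1, 2, 0)
  clear (2,1): R2 −= (2)R1 → (0, 0, 1, 4)
pivot(2,2)=1: scale R2 → (0, 0, 1, 4)
  clear (0,2): R0 −= (3)R2 → (1, 0, 0, 3)
  clear (1,2): R1 −= (2)R2 → (0, 1, 0, 2)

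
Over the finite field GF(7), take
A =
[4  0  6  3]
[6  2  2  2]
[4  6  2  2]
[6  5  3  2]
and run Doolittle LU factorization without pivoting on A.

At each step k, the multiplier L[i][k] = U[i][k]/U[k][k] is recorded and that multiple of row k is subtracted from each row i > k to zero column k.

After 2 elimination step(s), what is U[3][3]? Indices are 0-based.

Step 1: pivot at (0,0) is 4.
  row1 ← row1 − (5)·row0  ⇒  L[1][0]=5, U row1=(0, 2, 0, 1)
  row2 ← row2 − (1)·row0  ⇒  L[2][0]=1, U row2=(0, 6, 3, 6)
  row3 ← row3 − (5)·row0  ⇒  L[3][0]=5, U row3=(0, 5, 1, 1)
Step 2: pivot at (1,1) is 2.
  row2 ← row2 − (3)·row1  ⇒  L[2][1]=3, U row2=(0, 0, 3, 3)
  row3 ← row3 − (6)·row1  ⇒  L[3][1]=6, U row3=(0, 0, 1, 2)

U[3][3] = 2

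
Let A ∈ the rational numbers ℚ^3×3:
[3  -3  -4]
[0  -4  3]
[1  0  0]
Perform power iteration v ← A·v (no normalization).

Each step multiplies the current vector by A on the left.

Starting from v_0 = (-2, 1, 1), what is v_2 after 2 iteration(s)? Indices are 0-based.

v_0 = (-2, 1, 1).
v_1 = A·v_0 = (-13, -1, -2).
v_2 = A·v_1 = (-28, -2, -13).

v_2 = (-28, -2, -13)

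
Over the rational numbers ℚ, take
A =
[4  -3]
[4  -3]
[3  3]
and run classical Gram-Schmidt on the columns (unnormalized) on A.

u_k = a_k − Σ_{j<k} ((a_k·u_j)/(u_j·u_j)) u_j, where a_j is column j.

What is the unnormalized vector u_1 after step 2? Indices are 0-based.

u_1 = (-63/41, -63/41, 168/41)

Step 1: u_0 = a_0 = (4, 4, 3).
Step 2: u_1 = a_1 − (-15/41)·u_0 = (-63/41, -63/41, 168/41).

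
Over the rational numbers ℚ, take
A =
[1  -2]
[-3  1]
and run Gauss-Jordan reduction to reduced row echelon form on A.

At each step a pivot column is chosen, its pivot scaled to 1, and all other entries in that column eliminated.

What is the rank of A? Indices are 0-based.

rank = 2

step 1: normalize row 0 (÷1) = (1, -2)
  row 1: subtract -3×row0 = (0, -5)
step 2: normalize row 1 (÷-5) = (0, 1)
  row 0: subtract -2×row1 = (1, 0)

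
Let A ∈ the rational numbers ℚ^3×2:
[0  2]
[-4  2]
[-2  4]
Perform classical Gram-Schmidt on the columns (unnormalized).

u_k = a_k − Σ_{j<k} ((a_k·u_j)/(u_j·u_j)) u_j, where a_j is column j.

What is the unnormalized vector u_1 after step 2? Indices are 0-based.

Step 1: u_0 = a_0 = (0, -4, -2).
Step 2: u_1 = a_1 − (-4/5)·u_0 = (2, -6/5, 12/5).

u_1 = (2, -6/5, 12/5)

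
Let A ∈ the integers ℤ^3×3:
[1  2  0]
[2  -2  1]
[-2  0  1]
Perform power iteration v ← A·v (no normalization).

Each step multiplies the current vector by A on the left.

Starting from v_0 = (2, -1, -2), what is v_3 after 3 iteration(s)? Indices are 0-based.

v_3 = (-20, 38, -22)

v_0 = (2, -1, -2).
v_1 = A·v_0 = (0, 4, -6).
v_2 = A·v_1 = (8, -14, -6).
v_3 = A·v_2 = (-20, 38, -22).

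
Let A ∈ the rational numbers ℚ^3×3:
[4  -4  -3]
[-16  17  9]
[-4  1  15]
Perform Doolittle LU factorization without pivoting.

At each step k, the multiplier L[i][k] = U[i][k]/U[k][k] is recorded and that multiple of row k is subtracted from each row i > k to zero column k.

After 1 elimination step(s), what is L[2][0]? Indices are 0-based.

Step 1: pivot at (0,0) is 4.
  row1 ← row1 − (-4)·row0  ⇒  L[1][0]=-4, U row1=(0, 1, -3)
  row2 ← row2 − (-1)·row0  ⇒  L[2][0]=-1, U row2=(0, -3, 12)

L[2][0] = -1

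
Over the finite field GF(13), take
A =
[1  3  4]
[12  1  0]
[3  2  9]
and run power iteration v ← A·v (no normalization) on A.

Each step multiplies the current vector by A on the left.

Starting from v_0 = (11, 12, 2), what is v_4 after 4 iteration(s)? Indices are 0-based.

v_4 = (0, 2, 2)

v_0 = (11, 12, 2).
v_1 = A·v_0 = (3, 1, 10).
v_2 = A·v_1 = (7, 11, 10).
v_3 = A·v_2 = (2, 4, 3).
v_4 = A·v_3 = (0, 2, 2).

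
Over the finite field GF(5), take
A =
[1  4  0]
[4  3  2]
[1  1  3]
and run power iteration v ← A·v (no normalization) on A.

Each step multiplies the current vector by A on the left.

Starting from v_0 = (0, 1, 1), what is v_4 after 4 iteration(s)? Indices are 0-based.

v_0 = (0, 1, 1).
v_1 = A·v_0 = (4, 0, 4).
v_2 = A·v_1 = (4, 4, 1).
v_3 = A·v_2 = (0, 0, 1).
v_4 = A·v_3 = (0, 2, 3).

v_4 = (0, 2, 3)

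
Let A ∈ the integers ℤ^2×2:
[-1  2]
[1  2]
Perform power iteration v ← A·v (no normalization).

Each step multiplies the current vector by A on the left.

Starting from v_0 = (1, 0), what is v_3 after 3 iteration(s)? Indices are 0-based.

v_0 = (1, 0).
v_1 = A·v_0 = (-1, 1).
v_2 = A·v_1 = (3, 1).
v_3 = A·v_2 = (-1, 5).

v_3 = (-1, 5)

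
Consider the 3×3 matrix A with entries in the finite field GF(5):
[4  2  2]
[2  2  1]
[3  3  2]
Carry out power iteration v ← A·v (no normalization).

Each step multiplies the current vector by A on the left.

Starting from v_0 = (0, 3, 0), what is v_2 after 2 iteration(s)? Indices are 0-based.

v_0 = (0, 3, 0).
v_1 = A·v_0 = (1, 1, 4).
v_2 = A·v_1 = (4, 3, 4).

v_2 = (4, 3, 4)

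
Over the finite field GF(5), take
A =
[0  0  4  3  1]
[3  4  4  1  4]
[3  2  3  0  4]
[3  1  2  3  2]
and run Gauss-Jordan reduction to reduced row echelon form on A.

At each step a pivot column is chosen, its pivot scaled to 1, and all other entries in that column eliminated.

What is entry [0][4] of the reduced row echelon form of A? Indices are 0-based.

pivot(0,0): swap R0↔R1
pivot(0,0)=3: scale R0 → (1, 3, 3, 2, 3)
  clear (2,0): R2 −= (3)R0 → (0, 3, 4, 4, 0)
  clear (3,0): R3 −= (3)R0 → (0, 2, 3, 2, 3)
pivot(1,1): swap R1↔R2
pivot(1,1)=3: scale R1 → (0, 1, 3, 3, 0)
  clear (0,1): R0 −= (3)R1 → (1, 0, 4, 3, 3)
  clear (3,1): R3 −= (2)R1 → (0, 0, 2, 1, 3)
pivot(2,2)=4: scale R2 → (0, 0, 1, 2, 4)
  clear (0,2): R0 −= (4)R2 → (1, 0, 0, 0, 2)
  clear (1,2): R1 −= (3)R2 → (0, 1, 0, 2, 3)
  clear (3,2): R3 −= (2)R2 → (0, 0, 0, 2, 0)
pivot(3,3)=2: scale R3 → (0, 0, 0, 1, 0)
  clear (1,3): R1 −= (2)R3 → (0, 1, 0, 0, 3)
  clear (2,3): R2 −= (2)R3 → (0, 0, 1, 0, 4)

M[0][4] = 2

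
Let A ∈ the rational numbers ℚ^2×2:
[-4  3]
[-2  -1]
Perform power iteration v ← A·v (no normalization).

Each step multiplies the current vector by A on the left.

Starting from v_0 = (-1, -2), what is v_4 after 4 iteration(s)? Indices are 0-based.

v_0 = (-1, -2).
v_1 = A·v_0 = (-2, 4).
v_2 = A·v_1 = (20, 0).
v_3 = A·v_2 = (-80, -40).
v_4 = A·v_3 = (200, 200).

v_4 = (200, 200)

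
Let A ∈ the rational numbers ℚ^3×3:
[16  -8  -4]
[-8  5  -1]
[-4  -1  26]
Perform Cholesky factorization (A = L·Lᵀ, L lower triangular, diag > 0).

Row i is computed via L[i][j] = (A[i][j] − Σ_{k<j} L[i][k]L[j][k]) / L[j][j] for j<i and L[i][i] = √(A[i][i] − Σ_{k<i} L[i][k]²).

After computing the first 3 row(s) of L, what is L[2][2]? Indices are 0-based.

Step 1: L[0][0] = √(16) = 4.
  L[1][0] = (-8) / L[0][0] = -2.
Step 2: L[1][1] = √(1) = 1.
  L[2][0] = (-4) / L[0][0] = -1.
  L[2][1] = (-3) / L[1][1] = -3.
Step 3: L[2][2] = √(16) = 4.

L[2][2] = 4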